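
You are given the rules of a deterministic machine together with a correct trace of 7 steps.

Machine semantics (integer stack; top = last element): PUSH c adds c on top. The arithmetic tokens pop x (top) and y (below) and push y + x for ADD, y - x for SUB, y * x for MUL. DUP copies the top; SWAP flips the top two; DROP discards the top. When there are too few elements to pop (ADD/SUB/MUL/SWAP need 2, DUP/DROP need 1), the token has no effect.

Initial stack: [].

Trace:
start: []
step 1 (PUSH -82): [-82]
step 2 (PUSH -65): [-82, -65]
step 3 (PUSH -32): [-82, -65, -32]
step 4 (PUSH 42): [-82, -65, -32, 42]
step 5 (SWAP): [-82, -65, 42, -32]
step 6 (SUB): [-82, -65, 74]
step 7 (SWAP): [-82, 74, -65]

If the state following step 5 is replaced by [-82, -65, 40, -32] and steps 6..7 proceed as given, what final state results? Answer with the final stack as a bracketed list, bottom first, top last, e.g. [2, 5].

[-82, 72, -65]

state after step 5 := [-82, -65, 40, -32]
step 6 (SUB): [-82, -65, 72]
step 7 (SWAP): [-82, 72, -65]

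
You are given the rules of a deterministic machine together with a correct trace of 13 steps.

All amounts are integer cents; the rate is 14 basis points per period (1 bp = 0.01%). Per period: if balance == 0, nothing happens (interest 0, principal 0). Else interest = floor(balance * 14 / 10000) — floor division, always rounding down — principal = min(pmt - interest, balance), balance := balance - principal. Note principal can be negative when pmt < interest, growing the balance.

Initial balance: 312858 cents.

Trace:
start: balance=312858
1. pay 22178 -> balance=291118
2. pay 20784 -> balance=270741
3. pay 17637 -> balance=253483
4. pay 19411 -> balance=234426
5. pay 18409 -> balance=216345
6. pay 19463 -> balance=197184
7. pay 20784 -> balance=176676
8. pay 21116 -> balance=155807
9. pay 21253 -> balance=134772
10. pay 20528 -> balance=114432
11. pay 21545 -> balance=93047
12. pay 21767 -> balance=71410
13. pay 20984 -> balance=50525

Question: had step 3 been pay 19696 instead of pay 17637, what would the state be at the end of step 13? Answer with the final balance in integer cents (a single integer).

(re-executing from step 3 with the substitution; state before step 3: balance=270741)
3. pay 19696 -> balance=251424
4. pay 19411 -> balance=232364
5. pay 18409 -> balance=214280
6. pay 19463 -> balance=195116
7. pay 20784 -> balance=174605
8. pay 21116 -> balance=153733
9. pay 21253 -> balance=132695
10. pay 20528 -> balance=112352
11. pay 21545 -> balance=90964
12. pay 21767 -> balance=69324
13. pay 20984 -> balance=48437

48437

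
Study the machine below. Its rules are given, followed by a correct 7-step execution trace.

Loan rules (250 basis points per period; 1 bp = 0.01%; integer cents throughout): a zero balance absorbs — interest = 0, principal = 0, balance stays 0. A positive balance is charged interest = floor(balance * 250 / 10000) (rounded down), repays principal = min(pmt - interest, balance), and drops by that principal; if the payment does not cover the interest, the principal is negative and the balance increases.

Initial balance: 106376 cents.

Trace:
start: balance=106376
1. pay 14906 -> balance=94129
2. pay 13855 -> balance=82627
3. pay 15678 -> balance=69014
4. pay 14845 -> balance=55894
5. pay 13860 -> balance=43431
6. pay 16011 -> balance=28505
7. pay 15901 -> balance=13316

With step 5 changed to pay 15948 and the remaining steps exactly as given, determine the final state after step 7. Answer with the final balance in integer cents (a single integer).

11123

(re-executing from step 5 with the substitution; state before step 5: balance=55894)
5. pay 15948 -> balance=41343
6. pay 16011 -> balance=26365
7. pay 15901 -> balance=11123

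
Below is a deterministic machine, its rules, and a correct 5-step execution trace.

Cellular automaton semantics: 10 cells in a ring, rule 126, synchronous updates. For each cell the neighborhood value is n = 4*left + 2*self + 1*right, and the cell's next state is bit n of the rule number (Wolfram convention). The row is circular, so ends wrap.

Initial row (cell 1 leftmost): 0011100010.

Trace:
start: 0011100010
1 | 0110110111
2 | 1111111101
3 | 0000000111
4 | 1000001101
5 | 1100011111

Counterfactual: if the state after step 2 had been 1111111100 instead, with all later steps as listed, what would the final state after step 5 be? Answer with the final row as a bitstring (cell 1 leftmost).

1110011111

state after step 2 := 1111111100
3 | 1000000111
4 | 1100001100
5 | 1110011111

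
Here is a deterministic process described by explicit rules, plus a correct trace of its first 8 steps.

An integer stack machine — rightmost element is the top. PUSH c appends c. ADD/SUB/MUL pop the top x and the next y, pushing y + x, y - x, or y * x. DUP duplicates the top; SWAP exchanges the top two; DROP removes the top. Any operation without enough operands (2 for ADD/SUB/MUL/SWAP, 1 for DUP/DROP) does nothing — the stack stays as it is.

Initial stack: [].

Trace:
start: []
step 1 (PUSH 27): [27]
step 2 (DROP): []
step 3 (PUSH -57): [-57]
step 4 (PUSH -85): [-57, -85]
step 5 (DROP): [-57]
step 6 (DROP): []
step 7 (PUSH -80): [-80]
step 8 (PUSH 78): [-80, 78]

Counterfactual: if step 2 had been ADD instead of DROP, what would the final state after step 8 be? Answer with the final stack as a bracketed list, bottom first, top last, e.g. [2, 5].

(re-executing from step 2 with the substitution; state before step 2: [27])
step 2 (ADD): [27]
step 3 (PUSH -57): [27, -57]
step 4 (PUSH -85): [27, -57, -85]
step 5 (DROP): [27, -57]
step 6 (DROP): [27]
step 7 (PUSH -80): [27, -80]
step 8 (PUSH 78): [27, -80, 78]

[27, -80, 78]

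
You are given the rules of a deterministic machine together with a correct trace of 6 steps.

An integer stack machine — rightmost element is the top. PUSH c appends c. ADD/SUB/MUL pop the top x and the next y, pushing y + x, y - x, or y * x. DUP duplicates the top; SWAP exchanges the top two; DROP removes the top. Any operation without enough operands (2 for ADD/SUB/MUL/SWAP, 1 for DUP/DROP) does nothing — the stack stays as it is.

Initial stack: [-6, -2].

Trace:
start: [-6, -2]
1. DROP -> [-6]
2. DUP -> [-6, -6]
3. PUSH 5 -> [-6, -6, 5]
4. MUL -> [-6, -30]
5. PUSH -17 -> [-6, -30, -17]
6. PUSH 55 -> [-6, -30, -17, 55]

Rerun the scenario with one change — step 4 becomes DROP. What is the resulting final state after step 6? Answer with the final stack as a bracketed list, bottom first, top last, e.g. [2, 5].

[-6, -6, -17, 55]

(re-executing from step 4 with the substitution; state before step 4: [-6, -6, 5])
4. DROP -> [-6, -6]
5. PUSH -17 -> [-6, -6, -17]
6. PUSH 55 -> [-6, -6, -17, 55]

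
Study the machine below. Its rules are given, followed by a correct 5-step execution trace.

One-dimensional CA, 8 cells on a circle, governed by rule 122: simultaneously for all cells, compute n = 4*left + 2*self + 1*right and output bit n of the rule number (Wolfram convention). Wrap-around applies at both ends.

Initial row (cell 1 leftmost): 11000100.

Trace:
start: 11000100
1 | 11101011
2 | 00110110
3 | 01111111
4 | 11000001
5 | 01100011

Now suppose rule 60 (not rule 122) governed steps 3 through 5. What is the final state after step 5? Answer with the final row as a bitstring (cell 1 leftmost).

01100110

(re-executing steps 3..5 under rule 60; state before step 3: 00110110)
3 | 00101101
4 | 10111011
5 | 01100110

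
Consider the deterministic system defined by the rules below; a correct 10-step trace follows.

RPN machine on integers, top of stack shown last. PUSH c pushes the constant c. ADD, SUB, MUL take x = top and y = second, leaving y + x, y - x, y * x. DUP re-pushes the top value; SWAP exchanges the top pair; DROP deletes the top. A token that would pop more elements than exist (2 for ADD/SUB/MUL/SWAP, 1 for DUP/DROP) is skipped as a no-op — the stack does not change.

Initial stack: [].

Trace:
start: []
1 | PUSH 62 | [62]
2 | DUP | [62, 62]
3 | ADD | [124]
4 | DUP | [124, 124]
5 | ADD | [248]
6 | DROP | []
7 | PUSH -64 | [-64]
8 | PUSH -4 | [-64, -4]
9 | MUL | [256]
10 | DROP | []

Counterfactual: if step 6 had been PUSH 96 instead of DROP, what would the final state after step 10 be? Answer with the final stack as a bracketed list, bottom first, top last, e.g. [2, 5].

[248, 96]

(re-executing from step 6 with the substitution; state before step 6: [248])
6 | PUSH 96 | [248, 96]
7 | PUSH -64 | [248, 96, -64]
8 | PUSH -4 | [248, 96, -64, -4]
9 | MUL | [248, 96, 256]
10 | DROP | [248, 96]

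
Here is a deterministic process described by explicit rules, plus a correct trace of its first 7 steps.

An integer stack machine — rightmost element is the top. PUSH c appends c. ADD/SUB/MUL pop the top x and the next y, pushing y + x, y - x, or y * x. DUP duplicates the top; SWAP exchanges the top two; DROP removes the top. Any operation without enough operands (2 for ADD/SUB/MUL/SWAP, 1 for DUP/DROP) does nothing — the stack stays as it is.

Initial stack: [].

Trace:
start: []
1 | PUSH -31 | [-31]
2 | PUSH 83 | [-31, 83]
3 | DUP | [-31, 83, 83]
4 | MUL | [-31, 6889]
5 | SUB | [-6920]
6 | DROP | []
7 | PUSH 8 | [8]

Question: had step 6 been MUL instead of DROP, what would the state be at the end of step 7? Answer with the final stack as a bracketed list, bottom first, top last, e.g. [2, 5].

[-6920, 8]

(re-executing from step 6 with the substitution; state before step 6: [-6920])
6 | MUL | [-6920]
7 | PUSH 8 | [-6920, 8]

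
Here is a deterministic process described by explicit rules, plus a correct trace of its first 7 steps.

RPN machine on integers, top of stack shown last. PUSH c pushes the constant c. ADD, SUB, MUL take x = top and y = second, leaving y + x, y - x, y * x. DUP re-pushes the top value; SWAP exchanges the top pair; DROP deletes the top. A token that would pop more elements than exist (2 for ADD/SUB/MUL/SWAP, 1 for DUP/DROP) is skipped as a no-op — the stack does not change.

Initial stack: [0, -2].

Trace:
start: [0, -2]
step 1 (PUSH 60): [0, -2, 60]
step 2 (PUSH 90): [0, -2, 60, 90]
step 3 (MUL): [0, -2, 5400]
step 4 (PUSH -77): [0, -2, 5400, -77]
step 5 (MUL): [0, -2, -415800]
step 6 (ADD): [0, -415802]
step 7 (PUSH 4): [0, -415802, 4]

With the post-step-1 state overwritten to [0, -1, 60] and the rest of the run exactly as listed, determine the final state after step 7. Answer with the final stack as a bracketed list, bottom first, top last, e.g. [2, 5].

state after step 1 := [0, -1, 60]
step 2 (PUSH 90): [0, -1, 60, 90]
step 3 (MUL): [0, -1, 5400]
step 4 (PUSH -77): [0, -1, 5400, -77]
step 5 (MUL): [0, -1, -415800]
step 6 (ADD): [0, -415801]
step 7 (PUSH 4): [0, -415801, 4]

[0, -415801, 4]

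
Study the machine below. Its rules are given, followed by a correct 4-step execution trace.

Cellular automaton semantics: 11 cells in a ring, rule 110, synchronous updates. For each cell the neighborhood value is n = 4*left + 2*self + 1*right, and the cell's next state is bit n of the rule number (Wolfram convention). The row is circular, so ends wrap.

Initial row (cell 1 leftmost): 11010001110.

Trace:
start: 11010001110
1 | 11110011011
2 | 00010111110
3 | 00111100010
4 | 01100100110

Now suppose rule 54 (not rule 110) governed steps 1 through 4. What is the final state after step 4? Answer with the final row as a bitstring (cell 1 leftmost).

(re-executing steps 1..4 under rule 54; state before step 1: 11010001110)
1 | 00111010001
2 | 11000111011
3 | 00101000100
4 | 01111101110

01111101110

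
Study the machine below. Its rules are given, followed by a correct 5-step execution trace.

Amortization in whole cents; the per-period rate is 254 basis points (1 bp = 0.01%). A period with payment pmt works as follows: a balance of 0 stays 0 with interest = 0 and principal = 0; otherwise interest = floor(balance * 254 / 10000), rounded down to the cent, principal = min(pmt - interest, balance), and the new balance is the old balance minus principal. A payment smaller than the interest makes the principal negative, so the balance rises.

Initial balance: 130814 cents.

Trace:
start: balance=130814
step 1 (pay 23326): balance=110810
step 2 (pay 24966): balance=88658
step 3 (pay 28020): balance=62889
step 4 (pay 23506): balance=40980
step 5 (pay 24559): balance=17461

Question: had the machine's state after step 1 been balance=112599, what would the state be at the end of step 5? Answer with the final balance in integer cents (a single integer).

state after step 1 := balance=112599
step 2 (pay 24966): balance=90493
step 3 (pay 28020): balance=64771
step 4 (pay 23506): balance=42910
step 5 (pay 24559): balance=19440

19440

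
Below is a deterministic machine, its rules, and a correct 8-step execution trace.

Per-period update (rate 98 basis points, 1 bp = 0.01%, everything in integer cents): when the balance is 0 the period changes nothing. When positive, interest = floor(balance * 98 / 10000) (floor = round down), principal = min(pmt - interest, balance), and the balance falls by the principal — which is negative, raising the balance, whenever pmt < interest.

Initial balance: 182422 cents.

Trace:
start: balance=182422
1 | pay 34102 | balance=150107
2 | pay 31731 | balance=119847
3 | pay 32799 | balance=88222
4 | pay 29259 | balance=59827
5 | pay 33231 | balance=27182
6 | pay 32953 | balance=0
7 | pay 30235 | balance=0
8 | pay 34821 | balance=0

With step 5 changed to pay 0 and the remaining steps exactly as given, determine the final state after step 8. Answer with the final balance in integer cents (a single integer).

0

(re-executing from step 5 with the substitution; state before step 5: balance=59827)
5 | pay 0 | balance=60413
6 | pay 32953 | balance=28052
7 | pay 30235 | balance=0
8 | pay 34821 | balance=0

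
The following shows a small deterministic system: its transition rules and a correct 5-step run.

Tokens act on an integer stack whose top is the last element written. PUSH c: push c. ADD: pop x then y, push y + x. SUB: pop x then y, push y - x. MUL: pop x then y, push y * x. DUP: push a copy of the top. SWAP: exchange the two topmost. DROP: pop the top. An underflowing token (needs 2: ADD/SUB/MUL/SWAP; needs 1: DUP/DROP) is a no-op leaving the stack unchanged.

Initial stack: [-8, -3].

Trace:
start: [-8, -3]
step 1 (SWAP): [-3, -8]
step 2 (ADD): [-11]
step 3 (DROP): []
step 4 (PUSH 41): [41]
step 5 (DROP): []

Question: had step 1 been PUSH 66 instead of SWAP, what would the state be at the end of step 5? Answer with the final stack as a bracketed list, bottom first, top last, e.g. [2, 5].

(re-executing from step 1 with the substitution; state before step 1: [-8, -3])
step 1 (PUSH 66): [-8, -3, 66]
step 2 (ADD): [-8, 63]
step 3 (DROP): [-8]
step 4 (PUSH 41): [-8, 41]
step 5 (DROP): [-8]

[-8]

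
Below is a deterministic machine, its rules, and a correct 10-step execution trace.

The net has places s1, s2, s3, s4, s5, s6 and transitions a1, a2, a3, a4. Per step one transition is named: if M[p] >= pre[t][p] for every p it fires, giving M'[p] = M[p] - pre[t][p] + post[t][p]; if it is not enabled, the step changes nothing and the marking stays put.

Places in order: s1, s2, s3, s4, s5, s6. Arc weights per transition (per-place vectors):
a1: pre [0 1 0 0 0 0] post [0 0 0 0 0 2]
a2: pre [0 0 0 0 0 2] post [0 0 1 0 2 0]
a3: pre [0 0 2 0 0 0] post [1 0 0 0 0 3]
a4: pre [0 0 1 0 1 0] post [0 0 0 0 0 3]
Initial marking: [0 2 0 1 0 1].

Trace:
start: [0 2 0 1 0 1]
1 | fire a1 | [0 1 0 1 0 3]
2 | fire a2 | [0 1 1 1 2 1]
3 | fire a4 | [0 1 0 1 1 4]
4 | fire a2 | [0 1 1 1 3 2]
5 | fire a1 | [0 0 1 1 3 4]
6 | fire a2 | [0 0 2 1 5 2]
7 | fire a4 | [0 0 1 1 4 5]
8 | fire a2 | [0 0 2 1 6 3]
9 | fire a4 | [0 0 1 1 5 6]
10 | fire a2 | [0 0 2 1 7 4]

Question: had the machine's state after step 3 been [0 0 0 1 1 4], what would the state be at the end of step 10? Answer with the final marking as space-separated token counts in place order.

state after step 3 := [0 0 0 1 1 4]
4 | fire a2 | [0 0 1 1 3 2]
5 | fire a1 | [0 0 1 1 3 2]
6 | fire a2 | [0 0 2 1 5 0]
7 | fire a4 | [0 0 1 1 4 3]
8 | fire a2 | [0 0 2 1 6 1]
9 | fire a4 | [0 0 1 1 5 4]
10 | fire a2 | [0 0 2 1 7 2]

0 0 2 1 7 2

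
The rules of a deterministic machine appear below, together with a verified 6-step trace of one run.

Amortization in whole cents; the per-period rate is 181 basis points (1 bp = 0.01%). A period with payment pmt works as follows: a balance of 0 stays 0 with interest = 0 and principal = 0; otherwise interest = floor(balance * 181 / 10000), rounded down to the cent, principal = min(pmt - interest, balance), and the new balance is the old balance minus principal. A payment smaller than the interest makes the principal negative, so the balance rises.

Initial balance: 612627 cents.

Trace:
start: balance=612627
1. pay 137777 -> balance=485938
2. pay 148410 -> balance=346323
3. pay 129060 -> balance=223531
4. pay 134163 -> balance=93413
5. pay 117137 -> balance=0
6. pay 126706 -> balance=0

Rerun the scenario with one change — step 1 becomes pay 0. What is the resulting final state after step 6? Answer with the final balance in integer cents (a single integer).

1567

(re-executing from step 1 with the substitution; state before step 1: balance=612627)
1. pay 0 -> balance=623715
2. pay 148410 -> balance=486594
3. pay 129060 -> balance=366341
4. pay 134163 -> balance=238808
5. pay 117137 -> balance=125993
6. pay 126706 -> balance=1567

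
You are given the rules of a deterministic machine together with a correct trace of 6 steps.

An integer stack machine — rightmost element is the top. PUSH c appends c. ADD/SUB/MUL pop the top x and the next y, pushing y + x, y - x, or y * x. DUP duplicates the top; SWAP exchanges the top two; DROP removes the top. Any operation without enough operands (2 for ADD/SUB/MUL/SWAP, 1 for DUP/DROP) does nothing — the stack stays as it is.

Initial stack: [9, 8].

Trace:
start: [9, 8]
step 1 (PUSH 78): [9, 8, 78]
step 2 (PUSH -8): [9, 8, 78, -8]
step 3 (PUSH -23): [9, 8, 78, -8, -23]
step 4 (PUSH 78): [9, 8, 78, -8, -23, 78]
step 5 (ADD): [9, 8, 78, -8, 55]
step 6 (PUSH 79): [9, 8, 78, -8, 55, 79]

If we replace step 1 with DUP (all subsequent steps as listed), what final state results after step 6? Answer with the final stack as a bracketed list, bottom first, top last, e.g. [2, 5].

(re-executing from step 1 with the substitution; state before step 1: [9, 8])
step 1 (DUP): [9, 8, 8]
step 2 (PUSH -8): [9, 8, 8, -8]
step 3 (PUSH -23): [9, 8, 8, -8, -23]
step 4 (PUSH 78): [9, 8, 8, -8, -23, 78]
step 5 (ADD): [9, 8, 8, -8, 55]
step 6 (PUSH 79): [9, 8, 8, -8, 55, 79]

[9, 8, 8, -8, 55, 79]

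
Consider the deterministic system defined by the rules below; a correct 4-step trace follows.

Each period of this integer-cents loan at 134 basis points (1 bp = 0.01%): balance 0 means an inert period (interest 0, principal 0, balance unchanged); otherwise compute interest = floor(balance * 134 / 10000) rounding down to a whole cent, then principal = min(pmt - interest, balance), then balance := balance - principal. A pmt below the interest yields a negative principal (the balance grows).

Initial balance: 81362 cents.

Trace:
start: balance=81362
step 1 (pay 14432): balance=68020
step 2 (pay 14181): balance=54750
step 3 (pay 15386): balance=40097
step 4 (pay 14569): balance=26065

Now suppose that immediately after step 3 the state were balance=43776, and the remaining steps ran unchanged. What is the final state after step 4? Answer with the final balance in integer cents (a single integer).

state after step 3 := balance=43776
step 4 (pay 14569): balance=29793

29793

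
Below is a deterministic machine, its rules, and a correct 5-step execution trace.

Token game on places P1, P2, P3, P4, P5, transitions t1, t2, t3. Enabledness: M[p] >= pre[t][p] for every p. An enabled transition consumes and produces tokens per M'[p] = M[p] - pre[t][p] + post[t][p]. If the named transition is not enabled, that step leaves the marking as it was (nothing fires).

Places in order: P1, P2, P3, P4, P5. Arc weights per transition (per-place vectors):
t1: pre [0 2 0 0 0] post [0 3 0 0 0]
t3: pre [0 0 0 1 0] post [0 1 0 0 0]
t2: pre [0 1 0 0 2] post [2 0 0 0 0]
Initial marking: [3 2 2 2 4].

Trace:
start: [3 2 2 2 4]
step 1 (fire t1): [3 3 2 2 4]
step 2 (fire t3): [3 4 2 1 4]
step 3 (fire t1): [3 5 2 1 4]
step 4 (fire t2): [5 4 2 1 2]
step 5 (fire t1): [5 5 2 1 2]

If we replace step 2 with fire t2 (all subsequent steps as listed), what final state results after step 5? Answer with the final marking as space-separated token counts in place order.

(re-executing from step 2 with the substitution; state before step 2: [3 3 2 2 4])
step 2 (fire t2): [5 2 2 2 2]
step 3 (fire t1): [5 3 2 2 2]
step 4 (fire t2): [7 2 2 2 0]
step 5 (fire t1): [7 3 2 2 0]

7 3 2 2 0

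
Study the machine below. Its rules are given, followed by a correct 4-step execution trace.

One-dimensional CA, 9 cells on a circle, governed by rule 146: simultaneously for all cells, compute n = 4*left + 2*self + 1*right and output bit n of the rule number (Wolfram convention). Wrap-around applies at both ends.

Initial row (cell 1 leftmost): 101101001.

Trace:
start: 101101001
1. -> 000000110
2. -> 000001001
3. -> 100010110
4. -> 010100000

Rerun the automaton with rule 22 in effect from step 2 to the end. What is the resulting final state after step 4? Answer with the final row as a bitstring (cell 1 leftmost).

010100000

(re-executing steps 2..4 under rule 22; state before step 2: 000000110)
2. -> 000001001
3. -> 100011111
4. -> 010100000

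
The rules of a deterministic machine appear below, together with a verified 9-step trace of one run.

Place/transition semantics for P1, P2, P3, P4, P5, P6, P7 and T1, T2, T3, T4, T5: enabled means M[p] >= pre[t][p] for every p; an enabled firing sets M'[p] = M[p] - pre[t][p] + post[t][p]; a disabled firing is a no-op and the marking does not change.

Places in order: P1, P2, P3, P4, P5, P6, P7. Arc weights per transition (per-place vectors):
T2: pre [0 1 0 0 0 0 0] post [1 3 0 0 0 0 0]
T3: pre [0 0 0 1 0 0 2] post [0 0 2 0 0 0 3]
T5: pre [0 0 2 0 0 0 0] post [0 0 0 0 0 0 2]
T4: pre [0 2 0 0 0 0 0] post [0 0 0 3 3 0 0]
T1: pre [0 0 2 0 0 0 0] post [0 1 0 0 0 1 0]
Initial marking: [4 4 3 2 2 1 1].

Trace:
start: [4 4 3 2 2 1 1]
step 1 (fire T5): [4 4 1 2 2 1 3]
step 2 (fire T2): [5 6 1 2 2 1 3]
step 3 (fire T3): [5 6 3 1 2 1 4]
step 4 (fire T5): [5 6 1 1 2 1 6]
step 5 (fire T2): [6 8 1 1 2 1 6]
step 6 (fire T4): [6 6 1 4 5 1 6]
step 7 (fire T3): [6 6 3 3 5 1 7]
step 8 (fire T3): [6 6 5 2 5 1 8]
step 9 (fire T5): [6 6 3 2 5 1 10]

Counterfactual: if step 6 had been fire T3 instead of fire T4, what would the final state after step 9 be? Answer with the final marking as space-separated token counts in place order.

(re-executing from step 6 with the substitution; state before step 6: [6 8 1 1 2 1 6])
step 6 (fire T3): [6 8 3 0 2 1 7]
step 7 (fire T3): [6 8 3 0 2 1 7]
step 8 (fire T3): [6 8 3 0 2 1 7]
step 9 (fire T5): [6 8 1 0 2 1 9]

6 8 1 0 2 1 9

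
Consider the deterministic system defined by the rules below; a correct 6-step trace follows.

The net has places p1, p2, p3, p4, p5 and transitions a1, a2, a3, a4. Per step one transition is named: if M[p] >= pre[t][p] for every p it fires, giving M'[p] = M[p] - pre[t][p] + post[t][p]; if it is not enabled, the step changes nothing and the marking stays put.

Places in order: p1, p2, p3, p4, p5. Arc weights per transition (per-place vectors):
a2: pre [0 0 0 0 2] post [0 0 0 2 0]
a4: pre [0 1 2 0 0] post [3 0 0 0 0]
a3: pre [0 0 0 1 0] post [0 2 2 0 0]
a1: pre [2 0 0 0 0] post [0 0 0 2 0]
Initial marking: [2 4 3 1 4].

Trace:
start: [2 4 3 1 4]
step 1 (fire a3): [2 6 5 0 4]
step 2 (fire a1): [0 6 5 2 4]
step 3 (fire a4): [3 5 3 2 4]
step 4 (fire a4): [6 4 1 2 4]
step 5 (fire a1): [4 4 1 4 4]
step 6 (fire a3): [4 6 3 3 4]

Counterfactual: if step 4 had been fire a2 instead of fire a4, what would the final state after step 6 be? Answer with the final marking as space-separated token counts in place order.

(re-executing from step 4 with the substitution; state before step 4: [3 5 3 2 4])
step 4 (fire a2): [3 5 3 4 2]
step 5 (fire a1): [1 5 3 6 2]
step 6 (fire a3): [1 7 5 5 2]

1 7 5 5 2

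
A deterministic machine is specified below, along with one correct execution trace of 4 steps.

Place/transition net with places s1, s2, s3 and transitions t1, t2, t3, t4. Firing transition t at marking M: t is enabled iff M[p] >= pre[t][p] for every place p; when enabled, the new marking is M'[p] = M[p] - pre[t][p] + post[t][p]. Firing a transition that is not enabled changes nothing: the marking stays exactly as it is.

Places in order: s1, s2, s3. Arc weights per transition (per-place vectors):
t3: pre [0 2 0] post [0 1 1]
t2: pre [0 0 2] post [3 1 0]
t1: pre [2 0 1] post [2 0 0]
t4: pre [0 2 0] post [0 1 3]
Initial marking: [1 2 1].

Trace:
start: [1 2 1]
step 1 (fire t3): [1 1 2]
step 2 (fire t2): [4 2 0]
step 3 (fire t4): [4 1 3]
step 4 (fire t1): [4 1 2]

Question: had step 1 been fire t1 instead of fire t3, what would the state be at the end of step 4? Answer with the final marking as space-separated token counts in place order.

1 1 4

(re-executing from step 1 with the substitution; state before step 1: [1 2 1])
step 1 (fire t1): [1 2 1]
step 2 (fire t2): [1 2 1]
step 3 (fire t4): [1 1 4]
step 4 (fire t1): [1 1 4]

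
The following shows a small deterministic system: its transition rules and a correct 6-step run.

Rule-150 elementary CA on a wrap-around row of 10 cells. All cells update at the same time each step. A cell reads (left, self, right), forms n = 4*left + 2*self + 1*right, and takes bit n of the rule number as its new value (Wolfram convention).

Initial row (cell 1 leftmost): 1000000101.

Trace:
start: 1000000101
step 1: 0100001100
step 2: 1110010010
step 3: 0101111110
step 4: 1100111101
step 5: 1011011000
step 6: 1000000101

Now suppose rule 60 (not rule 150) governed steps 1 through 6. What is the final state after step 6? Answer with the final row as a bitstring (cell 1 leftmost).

1010111100

(re-executing steps 1..6 under rule 60; state before step 1: 1000000101)
step 1: 0100000111
step 2: 1110000100
step 3: 1001000110
step 4: 1101100101
step 5: 0011010111
step 6: 1010111100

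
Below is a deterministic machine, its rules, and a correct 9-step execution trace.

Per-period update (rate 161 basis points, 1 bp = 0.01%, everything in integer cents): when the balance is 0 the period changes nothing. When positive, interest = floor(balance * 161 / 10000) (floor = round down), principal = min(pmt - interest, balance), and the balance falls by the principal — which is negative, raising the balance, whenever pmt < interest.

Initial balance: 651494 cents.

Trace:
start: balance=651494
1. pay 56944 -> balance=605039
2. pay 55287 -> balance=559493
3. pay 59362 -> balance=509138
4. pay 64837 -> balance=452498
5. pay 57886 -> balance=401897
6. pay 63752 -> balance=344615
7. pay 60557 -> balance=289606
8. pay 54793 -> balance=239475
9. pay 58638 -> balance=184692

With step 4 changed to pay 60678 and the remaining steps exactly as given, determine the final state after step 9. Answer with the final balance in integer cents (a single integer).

(re-executing from step 4 with the substitution; state before step 4: balance=509138)
4. pay 60678 -> balance=456657
5. pay 57886 -> balance=406123
6. pay 63752 -> balance=348909
7. pay 60557 -> balance=293969
8. pay 54793 -> balance=243908
9. pay 58638 -> balance=189196

189196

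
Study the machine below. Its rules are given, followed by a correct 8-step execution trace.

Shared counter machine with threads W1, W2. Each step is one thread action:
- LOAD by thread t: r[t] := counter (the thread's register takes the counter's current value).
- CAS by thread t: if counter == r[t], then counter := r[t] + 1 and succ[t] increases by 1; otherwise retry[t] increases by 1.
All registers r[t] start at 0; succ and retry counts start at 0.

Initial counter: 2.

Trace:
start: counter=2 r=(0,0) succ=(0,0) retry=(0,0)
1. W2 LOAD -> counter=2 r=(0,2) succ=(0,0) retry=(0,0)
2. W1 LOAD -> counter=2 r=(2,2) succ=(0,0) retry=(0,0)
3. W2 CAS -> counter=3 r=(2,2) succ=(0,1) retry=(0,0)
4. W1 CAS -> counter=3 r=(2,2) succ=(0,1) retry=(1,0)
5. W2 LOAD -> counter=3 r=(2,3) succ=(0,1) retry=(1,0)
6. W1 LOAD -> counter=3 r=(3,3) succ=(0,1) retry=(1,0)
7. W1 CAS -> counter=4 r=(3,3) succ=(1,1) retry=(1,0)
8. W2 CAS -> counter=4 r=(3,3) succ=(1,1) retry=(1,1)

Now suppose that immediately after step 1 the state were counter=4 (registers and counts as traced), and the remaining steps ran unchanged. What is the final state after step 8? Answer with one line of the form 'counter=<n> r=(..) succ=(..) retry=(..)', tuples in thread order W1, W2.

state after step 1 := counter=4 r=(0,2) succ=(0,0) retry=(0,0)
2. W1 LOAD -> counter=4 r=(4,2) succ=(0,0) retry=(0,0)
3. W2 CAS -> counter=4 r=(4,2) succ=(0,0) retry=(0,1)
4. W1 CAS -> counter=5 r=(4,2) succ=(1,0) retry=(0,1)
5. W2 LOAD -> counter=5 r=(4,5) succ=(1,0) retry=(0,1)
6. W1 LOAD -> counter=5 r=(5,5) succ=(1,0) retry=(0,1)
7. W1 CAS -> counter=6 r=(5,5) succ=(2,0) retry=(0,1)
8. W2 CAS -> counter=6 r=(5,5) succ=(2,0) retry=(0,2)

counter=6 r=(5,5) succ=(2,0) retry=(0,2)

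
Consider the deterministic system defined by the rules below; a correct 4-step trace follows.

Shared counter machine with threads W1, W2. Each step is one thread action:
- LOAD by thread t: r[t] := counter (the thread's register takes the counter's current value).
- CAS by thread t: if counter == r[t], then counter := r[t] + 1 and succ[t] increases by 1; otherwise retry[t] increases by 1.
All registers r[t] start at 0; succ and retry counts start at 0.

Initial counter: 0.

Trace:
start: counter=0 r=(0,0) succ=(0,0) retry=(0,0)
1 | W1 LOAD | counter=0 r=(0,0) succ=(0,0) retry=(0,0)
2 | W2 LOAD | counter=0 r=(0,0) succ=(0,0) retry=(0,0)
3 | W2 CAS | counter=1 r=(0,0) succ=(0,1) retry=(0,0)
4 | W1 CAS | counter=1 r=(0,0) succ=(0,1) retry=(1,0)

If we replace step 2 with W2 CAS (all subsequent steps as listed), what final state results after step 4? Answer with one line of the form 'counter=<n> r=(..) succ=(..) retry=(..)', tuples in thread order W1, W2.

(re-executing from step 2 with the substitution; state before step 2: counter=0 r=(0,0) succ=(0,0) retry=(0,0))
2 | W2 CAS | counter=1 r=(0,0) succ=(0,1) retry=(0,0)
3 | W2 CAS | counter=1 r=(0,0) succ=(0,1) retry=(0,1)
4 | W1 CAS | counter=1 r=(0,0) succ=(0,1) retry=(1,1)

counter=1 r=(0,0) succ=(0,1) retry=(1,1)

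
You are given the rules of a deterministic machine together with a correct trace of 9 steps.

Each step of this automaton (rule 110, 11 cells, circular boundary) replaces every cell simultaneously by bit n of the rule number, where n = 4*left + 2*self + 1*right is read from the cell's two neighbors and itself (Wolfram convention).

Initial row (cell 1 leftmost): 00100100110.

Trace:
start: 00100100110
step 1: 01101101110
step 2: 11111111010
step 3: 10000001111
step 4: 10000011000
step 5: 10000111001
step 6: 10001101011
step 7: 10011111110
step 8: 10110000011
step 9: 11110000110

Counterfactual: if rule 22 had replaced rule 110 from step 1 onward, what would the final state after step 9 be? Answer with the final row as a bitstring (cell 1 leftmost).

00100100000

(re-executing steps 1..9 under rule 22; state before step 1: 00100100110)
step 1: 01111111001
step 2: 00000000111
step 3: 10000001000
step 4: 11000011101
step 5: 00100100000
step 6: 01111110000
step 7: 10000001000
step 8: 11000011101
step 9: 00100100000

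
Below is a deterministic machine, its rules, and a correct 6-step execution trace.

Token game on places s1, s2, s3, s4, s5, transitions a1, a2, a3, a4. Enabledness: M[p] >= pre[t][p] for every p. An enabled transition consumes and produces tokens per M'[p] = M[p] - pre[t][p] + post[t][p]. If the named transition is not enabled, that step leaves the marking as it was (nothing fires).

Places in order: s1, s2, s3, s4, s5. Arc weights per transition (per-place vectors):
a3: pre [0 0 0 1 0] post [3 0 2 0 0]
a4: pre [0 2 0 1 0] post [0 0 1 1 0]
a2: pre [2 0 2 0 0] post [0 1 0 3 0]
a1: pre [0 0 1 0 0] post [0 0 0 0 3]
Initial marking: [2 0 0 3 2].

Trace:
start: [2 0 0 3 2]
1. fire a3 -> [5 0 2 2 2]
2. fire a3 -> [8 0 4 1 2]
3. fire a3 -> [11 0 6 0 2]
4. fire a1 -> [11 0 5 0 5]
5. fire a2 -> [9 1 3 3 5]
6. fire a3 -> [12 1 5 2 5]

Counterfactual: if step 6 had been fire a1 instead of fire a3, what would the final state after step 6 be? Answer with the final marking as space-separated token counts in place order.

9 1 2 3 8

(re-executing from step 6 with the substitution; state before step 6: [9 1 3 3 5])
6. fire a1 -> [9 1 2 3 8]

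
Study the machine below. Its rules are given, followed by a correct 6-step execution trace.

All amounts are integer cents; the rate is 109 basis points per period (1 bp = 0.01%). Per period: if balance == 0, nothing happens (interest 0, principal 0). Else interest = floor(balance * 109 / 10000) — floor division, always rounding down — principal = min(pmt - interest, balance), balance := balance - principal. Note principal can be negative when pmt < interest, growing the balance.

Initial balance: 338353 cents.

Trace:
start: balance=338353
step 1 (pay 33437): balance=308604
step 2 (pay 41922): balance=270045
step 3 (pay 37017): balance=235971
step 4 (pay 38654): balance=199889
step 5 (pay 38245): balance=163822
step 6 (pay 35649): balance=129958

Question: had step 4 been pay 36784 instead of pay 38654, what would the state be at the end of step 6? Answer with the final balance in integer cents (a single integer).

(re-executing from step 4 with the substitution; state before step 4: balance=235971)
step 4 (pay 36784): balance=201759
step 5 (pay 38245): balance=165713
step 6 (pay 35649): balance=131870

131870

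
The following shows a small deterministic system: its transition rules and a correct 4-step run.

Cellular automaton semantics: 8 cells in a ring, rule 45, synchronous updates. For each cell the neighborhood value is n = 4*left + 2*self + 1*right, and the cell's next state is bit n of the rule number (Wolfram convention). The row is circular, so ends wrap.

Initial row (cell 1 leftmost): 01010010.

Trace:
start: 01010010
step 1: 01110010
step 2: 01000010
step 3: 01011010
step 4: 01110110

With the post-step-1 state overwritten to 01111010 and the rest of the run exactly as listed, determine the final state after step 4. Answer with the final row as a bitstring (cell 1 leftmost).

state after step 1 := 01111010
step 2: 01000110
step 3: 01010100
step 4: 01111101

01111101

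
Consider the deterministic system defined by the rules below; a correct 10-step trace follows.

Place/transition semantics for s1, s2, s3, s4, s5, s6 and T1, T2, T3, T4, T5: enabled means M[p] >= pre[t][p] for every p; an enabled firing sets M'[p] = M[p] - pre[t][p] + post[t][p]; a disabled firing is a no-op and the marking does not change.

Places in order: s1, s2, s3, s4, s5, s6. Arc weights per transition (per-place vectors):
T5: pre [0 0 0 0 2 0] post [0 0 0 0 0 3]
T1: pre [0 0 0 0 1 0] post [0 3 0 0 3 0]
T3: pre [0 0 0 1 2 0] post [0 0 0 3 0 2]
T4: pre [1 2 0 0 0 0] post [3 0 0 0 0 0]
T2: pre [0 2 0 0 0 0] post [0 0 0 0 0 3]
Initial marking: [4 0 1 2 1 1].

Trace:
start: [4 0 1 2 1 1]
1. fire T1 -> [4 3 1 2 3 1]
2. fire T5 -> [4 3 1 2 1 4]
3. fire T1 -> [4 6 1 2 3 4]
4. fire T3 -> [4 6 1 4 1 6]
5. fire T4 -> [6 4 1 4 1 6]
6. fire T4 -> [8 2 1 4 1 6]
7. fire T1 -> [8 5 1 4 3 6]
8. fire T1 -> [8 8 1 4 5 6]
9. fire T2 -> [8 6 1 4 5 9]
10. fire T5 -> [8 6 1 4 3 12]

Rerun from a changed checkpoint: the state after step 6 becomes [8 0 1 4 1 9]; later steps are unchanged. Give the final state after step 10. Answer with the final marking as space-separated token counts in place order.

8 4 1 4 3 15

state after step 6 := [8 0 1 4 1 9]
7. fire T1 -> [8 3 1 4 3 9]
8. fire T1 -> [8 6 1 4 5 9]
9. fire T2 -> [8 4 1 4 5 12]
10. fire T5 -> [8 4 1 4 3 15]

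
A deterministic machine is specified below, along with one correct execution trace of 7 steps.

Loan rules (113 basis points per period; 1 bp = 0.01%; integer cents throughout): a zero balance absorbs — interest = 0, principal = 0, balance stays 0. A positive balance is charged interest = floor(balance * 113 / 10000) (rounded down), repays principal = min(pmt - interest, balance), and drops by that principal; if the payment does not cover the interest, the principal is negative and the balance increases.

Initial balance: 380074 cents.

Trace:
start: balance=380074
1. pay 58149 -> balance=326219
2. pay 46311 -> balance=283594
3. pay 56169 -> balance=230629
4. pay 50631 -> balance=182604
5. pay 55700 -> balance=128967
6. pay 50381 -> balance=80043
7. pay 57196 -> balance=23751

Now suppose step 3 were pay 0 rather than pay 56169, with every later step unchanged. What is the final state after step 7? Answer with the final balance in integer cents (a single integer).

82501

(re-executing from step 3 with the substitution; state before step 3: balance=283594)
3. pay 0 -> balance=286798
4. pay 50631 -> balance=239407
5. pay 55700 -> balance=186412
6. pay 50381 -> balance=138137
7. pay 57196 -> balance=82501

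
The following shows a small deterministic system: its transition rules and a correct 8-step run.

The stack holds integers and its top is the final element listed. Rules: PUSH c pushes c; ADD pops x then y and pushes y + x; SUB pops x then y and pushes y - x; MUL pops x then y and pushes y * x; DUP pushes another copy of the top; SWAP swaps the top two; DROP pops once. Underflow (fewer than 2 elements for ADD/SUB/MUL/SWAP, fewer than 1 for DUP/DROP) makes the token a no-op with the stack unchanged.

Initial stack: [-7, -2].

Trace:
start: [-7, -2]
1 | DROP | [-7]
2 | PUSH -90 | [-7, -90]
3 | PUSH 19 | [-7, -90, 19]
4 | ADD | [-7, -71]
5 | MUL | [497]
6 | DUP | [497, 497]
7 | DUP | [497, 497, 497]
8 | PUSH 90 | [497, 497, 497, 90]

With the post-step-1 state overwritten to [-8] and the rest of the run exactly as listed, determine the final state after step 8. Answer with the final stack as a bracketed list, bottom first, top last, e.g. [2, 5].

state after step 1 := [-8]
2 | PUSH -90 | [-8, -90]
3 | PUSH 19 | [-8, -90, 19]
4 | ADD | [-8, -71]
5 | MUL | [568]
6 | DUP | [568, 568]
7 | DUP | [568, 568, 568]
8 | PUSH 90 | [568, 568, 568, 90]

[568, 568, 568, 90]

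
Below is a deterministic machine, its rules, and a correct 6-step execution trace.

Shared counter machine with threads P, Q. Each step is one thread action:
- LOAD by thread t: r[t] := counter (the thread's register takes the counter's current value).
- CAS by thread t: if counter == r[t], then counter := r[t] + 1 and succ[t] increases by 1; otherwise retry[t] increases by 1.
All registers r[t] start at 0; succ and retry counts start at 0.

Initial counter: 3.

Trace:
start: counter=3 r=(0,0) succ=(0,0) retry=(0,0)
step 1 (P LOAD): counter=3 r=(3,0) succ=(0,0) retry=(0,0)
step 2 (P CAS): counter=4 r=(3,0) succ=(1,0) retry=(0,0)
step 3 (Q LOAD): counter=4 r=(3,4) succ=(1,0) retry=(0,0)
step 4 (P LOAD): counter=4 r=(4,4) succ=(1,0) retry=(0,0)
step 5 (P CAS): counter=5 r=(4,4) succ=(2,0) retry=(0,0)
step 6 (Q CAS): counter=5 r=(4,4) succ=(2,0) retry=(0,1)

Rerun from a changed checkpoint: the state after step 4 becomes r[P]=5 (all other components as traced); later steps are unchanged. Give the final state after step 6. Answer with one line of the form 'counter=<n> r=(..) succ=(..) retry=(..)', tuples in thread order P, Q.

state after step 4 := counter=4 r=(5,4) succ=(1,0) retry=(0,0)
step 5 (P CAS): counter=4 r=(5,4) succ=(1,0) retry=(1,0)
step 6 (Q CAS): counter=5 r=(5,4) succ=(1,1) retry=(1,0)

counter=5 r=(5,4) succ=(1,1) retry=(1,0)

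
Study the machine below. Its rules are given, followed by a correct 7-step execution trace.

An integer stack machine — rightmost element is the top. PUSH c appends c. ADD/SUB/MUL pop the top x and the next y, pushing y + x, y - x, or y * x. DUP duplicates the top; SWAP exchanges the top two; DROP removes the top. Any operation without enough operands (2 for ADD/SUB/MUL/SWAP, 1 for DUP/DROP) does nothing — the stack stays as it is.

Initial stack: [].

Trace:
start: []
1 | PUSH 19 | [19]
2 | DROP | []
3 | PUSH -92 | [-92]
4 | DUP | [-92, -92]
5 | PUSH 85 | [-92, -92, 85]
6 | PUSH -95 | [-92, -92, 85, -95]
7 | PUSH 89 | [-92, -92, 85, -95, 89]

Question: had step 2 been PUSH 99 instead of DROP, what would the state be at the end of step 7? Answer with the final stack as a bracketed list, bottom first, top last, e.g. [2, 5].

[19, 99, -92, -92, 85, -95, 89]

(re-executing from step 2 with the substitution; state before step 2: [19])
2 | PUSH 99 | [19, 99]
3 | PUSH -92 | [19, 99, -92]
4 | DUP | [19, 99, -92, -92]
5 | PUSH 85 | [19, 99, -92, -92, 85]
6 | PUSH -95 | [19, 99, -92, -92, 85, -95]
7 | PUSH 89 | [19, 99, -92, -92, 85, -95, 89]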